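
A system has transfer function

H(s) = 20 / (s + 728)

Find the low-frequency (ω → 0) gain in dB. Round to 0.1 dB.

H(0) = 20 / (728) ≈ 0.027473
20 log₁₀(0.027473) ≈ -31.22 dB

-31.2 dB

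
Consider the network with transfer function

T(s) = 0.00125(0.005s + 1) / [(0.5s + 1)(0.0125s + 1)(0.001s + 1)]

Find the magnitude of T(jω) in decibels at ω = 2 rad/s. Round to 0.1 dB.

-61.1 dB

At ω = 2 rad/s:
zero (1 + j2·0.005) = 1 + j0.01 → |·| ≈ 1, ∠ ≈ 0.57°
pole (1 + j2·0.5) = 1 + j1 → |·| ≈ 1.4142, ∠ ≈ 45.00°
pole (1 + j2·0.0125) = 1 + j0.025 → |·| ≈ 1.0003, ∠ ≈ 1.43°
pole (1 + j2·0.001) = 1 + j0.002 → |·| ≈ 1, ∠ ≈ 0.11°
|T| = 0.00125 · 1 / (1.4142 · 1.0003 · 1) ≈ 0.00088363
Gain = 20 log₁₀(0.00088363) ≈ -61.07 dB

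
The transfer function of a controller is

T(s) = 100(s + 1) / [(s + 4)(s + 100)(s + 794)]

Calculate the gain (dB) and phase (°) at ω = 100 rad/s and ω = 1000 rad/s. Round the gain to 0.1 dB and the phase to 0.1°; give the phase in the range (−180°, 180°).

At s = jω = j100:
zero (s+1): 1 + j100 → |·| = √(1²+100²) = √10001 ≈ 100, ∠ = arctan(100/1) ≈ 89.43°
pole (s+4): 4 + j100 → |·| = √(4²+100²) = √10016 ≈ 100.08, ∠ = arctan(100/4) ≈ 87.71°
pole (s+100): 100 + j100 → |·| = √(100²+100²) = √20000 ≈ 141.42, ∠ = arctan(100/100) ≈ 45.00°
pole (s+794): 794 + j100 → |·| = √(794²+100²) = √640436 ≈ 800.27, ∠ = arctan(100/794) ≈ 7.18°
|T| = 100 · 100 / 1.1326e+07 ≈ 0.00088292
Gain = 20 log₁₀(0.00088292) ≈ -61.08 dB
∠T = 89.43° − 139.89° = -50.46°

At s = jω = j1000:
zero (s+1): 1 + j1000 → |·| = √(1²+1000²) = √1000001 ≈ 1000, ∠ = arctan(1000/1) ≈ 89.94°
pole (s+4): 4 + j1000 → |·| = √(4²+1000²) = √1000016 ≈ 1000, ∠ = arctan(1000/4) ≈ 89.77°
pole (s+100): 100 + j1000 → |·| = √(100²+1000²) = √1010000 ≈ 1005, ∠ = arctan(1000/100) ≈ 84.29°
pole (s+794): 794 + j1000 → |·| = √(794²+1000²) = √1630436 ≈ 1276.9, ∠ = arctan(1000/794) ≈ 51.55°
|T| = 100 · 1000 / 1.2833e+09 ≈ 7.7924e-05
Gain = 20 log₁₀(7.7924e-05) ≈ -82.17 dB
∠T = 89.94° − 225.61° = -135.67°

ω = 100: -61.1 dB, -50.5°; ω = 1000: -82.2 dB, -135.7°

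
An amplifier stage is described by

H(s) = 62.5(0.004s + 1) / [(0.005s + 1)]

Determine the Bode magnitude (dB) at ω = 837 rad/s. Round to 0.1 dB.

At ω = 837 rad/s:
zero (1 + j837·0.004) = 1 + j3.348 → |·| ≈ 3.4942, ∠ ≈ 73.37°
pole (1 + j837·0.005) = 1 + j4.185 → |·| ≈ 4.3028, ∠ ≈ 76.56°
|H| = 62.5 · 3.4942 / (4.3028) ≈ 50.755
Gain = 20 log₁₀(50.755) ≈ 34.11 dB

34.1 dB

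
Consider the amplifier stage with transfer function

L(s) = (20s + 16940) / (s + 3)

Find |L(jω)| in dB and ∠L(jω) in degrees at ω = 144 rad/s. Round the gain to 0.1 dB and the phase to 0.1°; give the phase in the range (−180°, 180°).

Substitute s = j144:
Numerator: 20(j144) + 16940 = 16940 + j2880
Denominator: (j144) + 3 = 3 + j144
|N| = √(16940² + 2880²) ≈ 17183, ∠N ≈ 9.65°
|D| = √(3² + 144²) ≈ 144.03, ∠D ≈ 88.81°
|L| = 17183 / 144.03 ≈ 119.3
Gain = 20 log₁₀(119.3) ≈ 41.53 dB
∠L = 9.65° − 88.81° = -79.16°

41.5 dB, -79.2°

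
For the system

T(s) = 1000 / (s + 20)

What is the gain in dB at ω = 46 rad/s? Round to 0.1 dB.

Substitute s = j46:
Numerator: 1000 = 1000 + j0
Denominator: (j46) + 20 = 20 + j46
|N| = √(1000² + 0²) ≈ 1000, ∠N ≈ 0.00°
|D| = √(20² + 46²) ≈ 50.16, ∠D ≈ 66.50°
|T| = 1000 / 50.16 ≈ 19.936
Gain = 20 log₁₀(19.936) ≈ 25.99 dB

26.0 dB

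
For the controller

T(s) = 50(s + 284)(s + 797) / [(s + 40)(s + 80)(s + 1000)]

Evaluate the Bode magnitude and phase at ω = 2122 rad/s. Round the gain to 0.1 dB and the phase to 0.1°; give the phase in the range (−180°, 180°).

-32.8 dB, -89.7°

At s = jω = j2122:
zero (s+284): 284 + j2122 → |·| = √(284²+2122²) = √4583540 ≈ 2140.9, ∠ = arctan(2122/284) ≈ 82.38°
zero (s+797): 797 + j2122 → |·| = √(797²+2122²) = √5138093 ≈ 2266.7, ∠ = arctan(2122/797) ≈ 69.41°
pole (s+40): 40 + j2122 → |·| = √(40²+2122²) = √4504484 ≈ 2122.4, ∠ = arctan(2122/40) ≈ 88.92°
pole (s+80): 80 + j2122 → |·| = √(80²+2122²) = √4509284 ≈ 2123.5, ∠ = arctan(2122/80) ≈ 87.84°
pole (s+1000): 1000 + j2122 → |·| = √(1000²+2122²) = √5502884 ≈ 2345.8, ∠ = arctan(2122/1000) ≈ 64.77°
|T| = 50 · 4.8528e+06 / 1.0572e+10 ≈ 0.022951
Gain = 20 log₁₀(0.022951) ≈ -32.78 dB
∠T = 151.79° − 241.53° = -89.74°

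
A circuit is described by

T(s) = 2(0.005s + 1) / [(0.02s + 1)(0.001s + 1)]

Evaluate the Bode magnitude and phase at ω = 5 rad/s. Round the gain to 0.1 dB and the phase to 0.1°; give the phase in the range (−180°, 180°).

At ω = 5 rad/s:
zero (1 + j5·0.005) = 1 + j0.025 → |·| ≈ 1.0003, ∠ ≈ 1.43°
pole (1 + j5·0.02) = 1 + j0.1 → |·| ≈ 1.005, ∠ ≈ 5.71°
pole (1 + j5·0.001) = 1 + j0.005 → |·| ≈ 1, ∠ ≈ 0.29°
|T| = 2 · 1.0003 / (1.005 · 1) ≈ 1.9906
Gain = 20 log₁₀(1.9906) ≈ 5.98 dB
∠T = (1.43°) − (5.71° + 0.29°) = -4.57°

6.0 dB, -4.6°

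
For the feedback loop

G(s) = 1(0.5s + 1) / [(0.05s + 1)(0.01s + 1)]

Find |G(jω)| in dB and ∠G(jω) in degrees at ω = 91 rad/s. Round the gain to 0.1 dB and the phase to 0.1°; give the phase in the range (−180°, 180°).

At ω = 91 rad/s:
zero (1 + j91·0.5) = 1 + j45.5 → |·| ≈ 45.511, ∠ ≈ 88.74°
pole (1 + j91·0.05) = 1 + j4.55 → |·| ≈ 4.6586, ∠ ≈ 77.60°
pole (1 + j91·0.01) = 1 + j0.91 → |·| ≈ 1.3521, ∠ ≈ 42.30°
|G| = 1 · 45.511 / (4.6586 · 1.3521) ≈ 7.2252
Gain = 20 log₁₀(7.2252) ≈ 17.18 dB
∠G = (88.74°) − (77.60° + 42.30°) = -31.16°

17.2 dB, -31.2°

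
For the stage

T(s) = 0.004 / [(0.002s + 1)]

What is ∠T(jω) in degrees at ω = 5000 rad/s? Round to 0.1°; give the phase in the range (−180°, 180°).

-84.3°

At ω = 5000 rad/s:
pole (1 + j5000·0.002) = 1 + j10 → |·| ≈ 10.05, ∠ ≈ 84.29°
∠T = (0°) − (84.29°) = -84.29°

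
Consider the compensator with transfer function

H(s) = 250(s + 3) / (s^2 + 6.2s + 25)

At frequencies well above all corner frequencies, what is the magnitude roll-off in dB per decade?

-20 dB/decade

Each pole contributes −20 dB/decade at high frequency; each zero contributes +20 dB/decade.
Net: 1 zero(s) − 2 pole(s) → -20 dB/decade.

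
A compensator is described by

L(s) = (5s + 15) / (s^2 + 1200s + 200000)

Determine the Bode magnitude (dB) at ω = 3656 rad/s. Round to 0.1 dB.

Substitute s = j3656:
Numerator: 5(j3656) + 15 = 15 + j18280
Denominator: (j3656)^2 + 1200(j3656) + 200000 = -13166336 + j4387200
|N| = √(15² + 18280²) ≈ 18280, ∠N ≈ 89.95°
|D| = √(13166336² + 4387200²) ≈ 1.3878e+07, ∠D ≈ 161.57°
|L| = 18280 / 1.3878e+07 ≈ 0.0013172
Gain = 20 log₁₀(0.0013172) ≈ -57.61 dB

-57.6 dB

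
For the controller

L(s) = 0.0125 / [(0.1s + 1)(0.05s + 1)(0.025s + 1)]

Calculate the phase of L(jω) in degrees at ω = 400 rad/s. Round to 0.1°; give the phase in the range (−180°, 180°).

At ω = 400 rad/s:
pole (1 + j400·0.1) = 1 + j40 → |·| ≈ 40.012, ∠ ≈ 88.57°
pole (1 + j400·0.05) = 1 + j20 → |·| ≈ 20.025, ∠ ≈ 87.14°
pole (1 + j400·0.025) = 1 + j10 → |·| ≈ 10.05, ∠ ≈ 84.29°
∠L = (0°) − (88.57° + 87.14° + 84.29°) = -260.00° ≡ 100.00° (principal value)

100.0°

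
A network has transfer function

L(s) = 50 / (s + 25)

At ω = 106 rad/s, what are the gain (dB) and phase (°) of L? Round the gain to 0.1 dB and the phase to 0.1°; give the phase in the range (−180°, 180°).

At s = jω = j106:
pole (s+25): 25 + j106 → |·| = √(25²+106²) = √11861 ≈ 108.91, ∠ = arctan(106/25) ≈ 76.73°
|L| = 50 / 108.91 ≈ 0.45909
Gain = 20 log₁₀(0.45909) ≈ -6.76 dB
∠L = 0.00° − 76.73° = -76.73°

-6.8 dB, -76.7°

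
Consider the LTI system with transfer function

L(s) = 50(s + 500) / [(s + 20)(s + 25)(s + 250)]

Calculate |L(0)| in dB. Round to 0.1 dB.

L(0) = 50·500 / (20·25·250) = 0.2
20 log₁₀(0.2) ≈ -13.98 dB

-14.0 dB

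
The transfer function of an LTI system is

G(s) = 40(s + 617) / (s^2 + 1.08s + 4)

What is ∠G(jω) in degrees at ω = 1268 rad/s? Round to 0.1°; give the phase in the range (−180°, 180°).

-115.9°

At s = jω = j1268:
zero (s+617): 617 + j1268 → |·| = √(617²+1268²) = √1988513 ≈ 1410.1, ∠ = arctan(1268/617) ≈ 64.05°
quadratic: (j1268)² + 1.08·j1268 + 4 = -1607820 + j1369.44 → |·| ≈ 1.6078e+06, ∠ ≈ 179.95°
∠G = 64.05° − 179.95° = -115.90°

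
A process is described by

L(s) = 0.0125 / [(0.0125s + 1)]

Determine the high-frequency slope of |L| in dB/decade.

-20 dB/decade

Each pole contributes −20 dB/decade at high frequency; each zero contributes +20 dB/decade.
Net: 0 zero(s) − 1 pole(s) → -20 dB/decade.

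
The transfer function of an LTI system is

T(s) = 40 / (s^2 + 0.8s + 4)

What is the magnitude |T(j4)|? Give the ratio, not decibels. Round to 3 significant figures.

3.22

At s = jω = j4:
quadratic: (j4)² + 0.8·j4 + 4 = -12 + j3.2 → |·| ≈ 12.419, ∠ ≈ 165.07°
|T| = 40 / 12.419 ≈ 3.2209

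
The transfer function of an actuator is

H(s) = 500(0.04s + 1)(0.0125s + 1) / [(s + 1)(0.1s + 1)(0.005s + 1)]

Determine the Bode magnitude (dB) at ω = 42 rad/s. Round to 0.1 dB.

At ω = 42 rad/s:
zero (1 + j42·0.04) = 1 + j1.68 → |·| ≈ 1.9551, ∠ ≈ 59.24°
zero (1 + j42·0.0125) = 1 + j0.525 → |·| ≈ 1.1294, ∠ ≈ 27.70°
pole (1 + j42·1) = 1 + j42 → |·| ≈ 42.012, ∠ ≈ 88.64°
pole (1 + j42·0.1) = 1 + j4.2 → |·| ≈ 4.3174, ∠ ≈ 76.61°
pole (1 + j42·0.005) = 1 + j0.21 → |·| ≈ 1.0218, ∠ ≈ 11.86°
|H| = 500 · 1.9551 · 1.1294 / (42.012 · 4.3174 · 1.0218) ≈ 5.957
Gain = 20 log₁₀(5.957) ≈ 15.50 dB

15.5 dB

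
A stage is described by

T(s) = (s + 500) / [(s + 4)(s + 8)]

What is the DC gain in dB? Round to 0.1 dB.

T(0) = 1·500 / (4·8) = 15.625
20 log₁₀(15.625) ≈ 23.88 dB

23.9 dB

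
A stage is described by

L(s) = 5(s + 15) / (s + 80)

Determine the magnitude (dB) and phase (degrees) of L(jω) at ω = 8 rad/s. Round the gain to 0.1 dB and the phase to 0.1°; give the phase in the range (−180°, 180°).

0.5 dB, 22.4°

At s = jω = j8:
zero (s+15): 15 + j8 → |·| = √(15²+8²) = √289 ≈ 17, ∠ = arctan(8/15) ≈ 28.07°
pole (s+80): 80 + j8 → |·| = √(80²+8²) = √6464 ≈ 80.399, ∠ = arctan(8/80) ≈ 5.71°
|L| = 5 · 17 / 80.399 ≈ 1.0572
Gain = 20 log₁₀(1.0572) ≈ 0.48 dB
∠L = 28.07° − 5.71° = 22.36°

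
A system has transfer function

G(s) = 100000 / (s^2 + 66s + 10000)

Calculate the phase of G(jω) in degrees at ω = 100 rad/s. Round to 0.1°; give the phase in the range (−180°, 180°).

-90.0°

At s = jω = j100:
quadratic: (j100)² + 66·j100 + 10000 = 0 + j6600 → |·| ≈ 6600, ∠ ≈ 90.00°
∠G = 0.00° − 90.00° = -90.00°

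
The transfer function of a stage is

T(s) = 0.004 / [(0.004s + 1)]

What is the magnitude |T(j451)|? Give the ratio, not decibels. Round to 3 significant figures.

0.00194

At ω = 451 rad/s:
pole (1 + j451·0.004) = 1 + j1.804 → |·| ≈ 2.0626, ∠ ≈ 61.00°
|T| = 0.004 · 1 / (2.0626) ≈ 0.0019393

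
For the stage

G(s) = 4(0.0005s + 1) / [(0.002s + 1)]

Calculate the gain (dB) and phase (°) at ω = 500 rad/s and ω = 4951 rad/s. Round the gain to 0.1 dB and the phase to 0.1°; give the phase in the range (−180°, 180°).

ω = 500: 9.3 dB, -31.0°; ω = 4951: 0.6 dB, -16.2°

At ω = 500 rad/s:
zero (1 + j500·0.0005) = 1 + j0.25 → |·| ≈ 1.0308, ∠ ≈ 14.04°
pole (1 + j500·0.002) = 1 + j1 → |·| ≈ 1.4142, ∠ ≈ 45.00°
|G| = 4 · 1.0308 / (1.4142) ≈ 2.9156
Gain = 20 log₁₀(2.9156) ≈ 9.29 dB
∠G = (14.04°) − (45.00°) = -30.96°

At ω = 4951 rad/s:
zero (1 + j4951·0.0005) = 1 + j2.4755 → |·| ≈ 2.6699, ∠ ≈ 68.00°
pole (1 + j4951·0.002) = 1 + j9.902 → |·| ≈ 9.9524, ∠ ≈ 84.23°
|G| = 4 · 2.6699 / (9.9524) ≈ 1.0731
Gain = 20 log₁₀(1.0731) ≈ 0.61 dB
∠G = (68.00°) − (84.23°) = -16.23°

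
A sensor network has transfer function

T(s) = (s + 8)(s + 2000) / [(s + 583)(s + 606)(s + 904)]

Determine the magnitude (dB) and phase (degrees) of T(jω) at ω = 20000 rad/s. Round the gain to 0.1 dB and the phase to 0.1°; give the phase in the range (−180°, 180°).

-86.0 dB, -89.7°

At s = jω = j20000:
zero (s+8): 8 + j20000 → |·| = √(8²+20000²) = √400000064 ≈ 20000, ∠ = arctan(20000/8) ≈ 89.98°
zero (s+2000): 2000 + j20000 → |·| = √(2000²+20000²) = √404000000 ≈ 20100, ∠ = arctan(20000/2000) ≈ 84.29°
pole (s+583): 583 + j20000 → |·| = √(583²+20000²) = √400339889 ≈ 20008, ∠ = arctan(20000/583) ≈ 88.33°
pole (s+606): 606 + j20000 → |·| = √(606²+20000²) = √400367236 ≈ 20009, ∠ = arctan(20000/606) ≈ 88.26°
pole (s+904): 904 + j20000 → |·| = √(904²+20000²) = √400817216 ≈ 20020, ∠ = arctan(20000/904) ≈ 87.41°
|T| = 1 · 4.02e+08 / 8.0148e+12 ≈ 5.0157e-05
Gain = 20 log₁₀(5.0157e-05) ≈ -85.99 dB
∠T = 174.27° − 264.00° = -89.73°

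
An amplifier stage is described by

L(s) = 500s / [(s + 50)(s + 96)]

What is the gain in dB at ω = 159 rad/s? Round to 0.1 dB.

At s = jω = j159:
zero at origin: s = j159 → |·| = 159, ∠ = 90.00°
pole (s+50): 50 + j159 → |·| = √(50²+159²) = √27781 ≈ 166.68, ∠ = arctan(159/50) ≈ 72.54°
pole (s+96): 96 + j159 → |·| = √(96²+159²) = √34497 ≈ 185.73, ∠ = arctan(159/96) ≈ 58.88°
|L| = 500 · 159 / 30957 ≈ 2.5681
Gain = 20 log₁₀(2.5681) ≈ 8.19 dB

8.2 dB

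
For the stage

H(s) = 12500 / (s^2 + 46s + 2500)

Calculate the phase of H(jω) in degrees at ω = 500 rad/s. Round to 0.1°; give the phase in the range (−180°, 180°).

At s = jω = j500:
quadratic: (j500)² + 46·j500 + 2500 = -247500 + j23000 → |·| ≈ 2.4857e+05, ∠ ≈ 174.69°
∠H = 0.00° − 174.69° = -174.69°

-174.7°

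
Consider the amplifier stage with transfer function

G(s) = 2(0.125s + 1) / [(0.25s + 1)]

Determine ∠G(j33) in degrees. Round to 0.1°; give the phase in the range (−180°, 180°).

-6.7°

At ω = 33 rad/s:
zero (1 + j33·0.125) = 1 + j4.125 → |·| ≈ 4.2445, ∠ ≈ 76.37°
pole (1 + j33·0.25) = 1 + j8.25 → |·| ≈ 8.3104, ∠ ≈ 83.09°
∠G = (76.37°) − (83.09°) = -6.72°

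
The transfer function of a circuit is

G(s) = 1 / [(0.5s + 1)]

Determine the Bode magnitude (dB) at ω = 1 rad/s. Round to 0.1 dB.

At ω = 1 rad/s:
pole (1 + j1·0.5) = 1 + j0.5 → |·| ≈ 1.118, ∠ ≈ 26.57°
|G| = 1 · 1 / (1.118) ≈ 0.89445
Gain = 20 log₁₀(0.89445) ≈ -0.97 dB

-1.0 dB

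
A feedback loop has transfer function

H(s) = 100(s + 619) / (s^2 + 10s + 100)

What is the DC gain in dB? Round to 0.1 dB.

H(0) = 100·619 / 100 = 619
20 log₁₀(619) ≈ 55.83 dB

55.8 dB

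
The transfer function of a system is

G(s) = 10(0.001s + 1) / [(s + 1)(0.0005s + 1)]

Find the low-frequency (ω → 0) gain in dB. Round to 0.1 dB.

G(0) = 10 · 1 / 1 = 10
20 log₁₀(10) ≈ 20.00 dB

20.0 dB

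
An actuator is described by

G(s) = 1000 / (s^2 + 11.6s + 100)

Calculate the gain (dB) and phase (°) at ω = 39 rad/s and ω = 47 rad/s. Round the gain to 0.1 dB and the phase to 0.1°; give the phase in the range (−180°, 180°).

At s = jω = j39:
quadratic: (j39)² + 11.6·j39 + 100 = -1421 + j452.4 → |·| ≈ 1491.3, ∠ ≈ 162.34°
|G| = 1000 / 1491.3 ≈ 0.67056
Gain = 20 log₁₀(0.67056) ≈ -3.47 dB
∠G = 0.00° − 162.34° = -162.34°

At s = jω = j47:
quadratic: (j47)² + 11.6·j47 + 100 = -2109 + j545.2 → |·| ≈ 2178.3, ∠ ≈ 165.51°
|G| = 1000 / 2178.3 ≈ 0.45907
Gain = 20 log₁₀(0.45907) ≈ -6.76 dB
∠G = 0.00° − 165.51° = -165.51°

ω = 39: -3.5 dB, -162.3°; ω = 47: -6.8 dB, -165.5°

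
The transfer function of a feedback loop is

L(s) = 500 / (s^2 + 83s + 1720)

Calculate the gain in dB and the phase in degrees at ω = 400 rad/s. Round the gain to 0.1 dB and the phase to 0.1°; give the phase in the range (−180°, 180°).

Substitute s = j400:
Numerator: 500 = 500 + j0
Denominator: (j400)^2 + 83(j400) + 1720 = -158280 + j33200
|N| = √(500² + 0²) ≈ 500, ∠N ≈ 0.00°
|D| = √(158280² + 33200²) ≈ 1.6172e+05, ∠D ≈ 168.15°
|L| = 500 / 1.6172e+05 ≈ 0.0030918
Gain = 20 log₁₀(0.0030918) ≈ -50.20 dB
∠L = 0.00° − 168.15° = -168.15°

-50.2 dB, -168.2°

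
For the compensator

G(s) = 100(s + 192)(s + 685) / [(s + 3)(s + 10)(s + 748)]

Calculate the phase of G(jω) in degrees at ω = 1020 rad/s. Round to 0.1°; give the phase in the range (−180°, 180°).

At s = jω = j1020:
zero (s+192): 192 + j1020 → |·| = √(192²+1020²) = √1077264 ≈ 1037.9, ∠ = arctan(1020/192) ≈ 79.34°
zero (s+685): 685 + j1020 → |·| = √(685²+1020²) = √1509625 ≈ 1228.7, ∠ = arctan(1020/685) ≈ 56.12°
pole (s+3): 3 + j1020 → |·| = √(3²+1020²) = √1040409 ≈ 1020, ∠ = arctan(1020/3) ≈ 89.83°
pole (s+10): 10 + j1020 → |·| = √(10²+1020²) = √1040500 ≈ 1020, ∠ = arctan(1020/10) ≈ 89.44°
pole (s+748): 748 + j1020 → |·| = √(748²+1020²) = √1599904 ≈ 1264.9, ∠ = arctan(1020/748) ≈ 53.75°
∠G = 135.46° − 233.02° = -97.56°

-97.6°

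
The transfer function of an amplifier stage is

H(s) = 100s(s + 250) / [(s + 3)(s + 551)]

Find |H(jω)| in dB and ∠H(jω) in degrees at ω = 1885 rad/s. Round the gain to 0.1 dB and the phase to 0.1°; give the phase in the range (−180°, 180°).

39.7 dB, 8.8°

At s = jω = j1885:
zero (s+250): 250 + j1885 → |·| = √(250²+1885²) = √3615725 ≈ 1901.5, ∠ = arctan(1885/250) ≈ 82.45°
zero at origin: s = j1885 → |·| = 1885, ∠ = 90.00°
pole (s+3): 3 + j1885 → |·| = √(3²+1885²) = √3553234 ≈ 1885, ∠ = arctan(1885/3) ≈ 89.91°
pole (s+551): 551 + j1885 → |·| = √(551²+1885²) = √3856826 ≈ 1963.9, ∠ = arctan(1885/551) ≈ 73.71°
|H| = 100 · 3.5843e+06 / 3.702e+06 ≈ 96.821
Gain = 20 log₁₀(96.821) ≈ 39.72 dB
∠H = 172.45° − 163.62° = 8.83°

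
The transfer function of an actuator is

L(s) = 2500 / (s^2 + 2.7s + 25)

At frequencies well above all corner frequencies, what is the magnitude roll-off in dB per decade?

-40 dB/decade

Each pole contributes −20 dB/decade at high frequency; each zero contributes +20 dB/decade.
Net: 0 zero(s) − 2 pole(s) → -40 dB/decade.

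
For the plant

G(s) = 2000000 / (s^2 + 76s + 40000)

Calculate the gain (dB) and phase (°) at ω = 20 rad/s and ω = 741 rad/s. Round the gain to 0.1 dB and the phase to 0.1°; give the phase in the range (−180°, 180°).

ω = 20: 34.1 dB, -2.2°; ω = 741: 11.8 dB, -173.7°

At s = jω = j20:
quadratic: (j20)² + 76·j20 + 40000 = 39600 + j1520 → |·| ≈ 39629, ∠ ≈ 2.20°
|G| = 2000000 / 39629 ≈ 50.468
Gain = 20 log₁₀(50.468) ≈ 34.06 dB
∠G = 0.00° − 2.20° = -2.20°

At s = jω = j741:
quadratic: (j741)² + 76·j741 + 40000 = -509081 + j56316 → |·| ≈ 5.1219e+05, ∠ ≈ 173.69°
|G| = 2000000 / 5.1219e+05 ≈ 3.9048
Gain = 20 log₁₀(3.9048) ≈ 11.83 dB
∠G = 0.00° − 173.69° = -173.69°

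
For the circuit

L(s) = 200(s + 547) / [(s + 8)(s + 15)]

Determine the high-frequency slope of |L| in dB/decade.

Each pole contributes −20 dB/decade at high frequency; each zero contributes +20 dB/decade.
Net: 1 zero(s) − 2 pole(s) → -20 dB/decade.

-20 dB/decade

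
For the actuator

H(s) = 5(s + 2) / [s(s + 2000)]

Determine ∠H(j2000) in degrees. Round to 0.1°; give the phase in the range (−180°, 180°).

At s = jω = j2000:
zero (s+2): 2 + j2000 → |·| = √(2²+2000²) = √4000004 ≈ 2000, ∠ = arctan(2000/2) ≈ 89.94°
pole (s+2000): 2000 + j2000 → |·| = √(2000²+2000²) = √8000000 ≈ 2828.4, ∠ = arctan(2000/2000) ≈ 45.00°
pole at origin: |s| = 2000, ∠ = 90.00° (in denominator)
∠H = 89.94° − 135.00° = -45.06°

-45.1°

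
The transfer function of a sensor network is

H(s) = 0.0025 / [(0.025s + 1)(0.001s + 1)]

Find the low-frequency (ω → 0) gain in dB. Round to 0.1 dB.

H(0) = 0.0025 · 1 / 1 = 0.0025
20 log₁₀(0.0025) ≈ -52.04 dB

-52.0 dB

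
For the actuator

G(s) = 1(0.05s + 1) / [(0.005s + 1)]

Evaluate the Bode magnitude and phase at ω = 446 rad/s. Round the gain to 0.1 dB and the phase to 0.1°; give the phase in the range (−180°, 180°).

19.2 dB, 21.6°

At ω = 446 rad/s:
zero (1 + j446·0.05) = 1 + j22.3 → |·| ≈ 22.322, ∠ ≈ 87.43°
pole (1 + j446·0.005) = 1 + j2.23 → |·| ≈ 2.444, ∠ ≈ 65.85°
|G| = 1 · 22.322 / (2.444) ≈ 9.1334
Gain = 20 log₁₀(9.1334) ≈ 19.21 dB
∠G = (87.43°) − (65.85°) = 21.58°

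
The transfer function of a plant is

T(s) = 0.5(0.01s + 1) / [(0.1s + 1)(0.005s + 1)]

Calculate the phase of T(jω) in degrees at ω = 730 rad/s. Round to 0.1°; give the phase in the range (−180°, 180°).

At ω = 730 rad/s:
zero (1 + j730·0.01) = 1 + j7.3 → |·| ≈ 7.3682, ∠ ≈ 82.20°
pole (1 + j730·0.1) = 1 + j73 → |·| ≈ 73.007, ∠ ≈ 89.22°
pole (1 + j730·0.005) = 1 + j3.65 → |·| ≈ 3.7845, ∠ ≈ 74.68°
∠T = (82.20°) − (89.22° + 74.68°) = -81.70°

-81.7°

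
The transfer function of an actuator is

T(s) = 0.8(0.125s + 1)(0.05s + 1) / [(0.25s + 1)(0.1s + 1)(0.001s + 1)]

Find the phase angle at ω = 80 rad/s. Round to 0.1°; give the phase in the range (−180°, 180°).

At ω = 80 rad/s:
zero (1 + j80·0.125) = 1 + j10 → |·| ≈ 10.05, ∠ ≈ 84.29°
zero (1 + j80·0.05) = 1 + j4 → |·| ≈ 4.1231, ∠ ≈ 75.96°
pole (1 + j80·0.25) = 1 + j20 → |·| ≈ 20.025, ∠ ≈ 87.14°
pole (1 + j80·0.1) = 1 + j8 → |·| ≈ 8.0623, ∠ ≈ 82.87°
pole (1 + j80·0.001) = 1 + j0.08 → |·| ≈ 1.0032, ∠ ≈ 4.57°
∠T = (84.29° + 75.96°) − (87.14° + 82.87° + 4.57°) = -14.33°

-14.3°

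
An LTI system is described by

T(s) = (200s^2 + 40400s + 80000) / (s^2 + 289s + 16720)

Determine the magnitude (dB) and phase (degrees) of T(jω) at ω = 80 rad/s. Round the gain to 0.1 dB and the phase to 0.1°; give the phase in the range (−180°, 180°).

Substitute s = j80:
Numerator: 200(j80)^2 + 40400(j80) + 80000 = -1200000 + j3232000
Denominator: (j80)^2 + 289(j80) + 16720 = 10320 + j23120
|N| = √(1200000² + 3232000²) ≈ 3.4476e+06, ∠N ≈ 110.37°
|D| = √(10320² + 23120²) ≈ 25319, ∠D ≈ 65.95°
|T| = 3.4476e+06 / 25319 ≈ 136.17
Gain = 20 log₁₀(136.17) ≈ 42.68 dB
∠T = 110.37° − 65.95° = 44.42°

42.7 dB, 44.4°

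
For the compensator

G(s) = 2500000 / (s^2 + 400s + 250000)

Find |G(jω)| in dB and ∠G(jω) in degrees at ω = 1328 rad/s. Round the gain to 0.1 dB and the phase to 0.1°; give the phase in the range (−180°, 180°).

3.9 dB, -160.7°

At s = jω = j1328:
quadratic: (j1328)² + 400·j1328 + 250000 = -1513584 + j531200 → |·| ≈ 1.6041e+06, ∠ ≈ 160.66°
|G| = 2500000 / 1.6041e+06 ≈ 1.5585
Gain = 20 log₁₀(1.5585) ≈ 3.85 dB
∠G = 0.00° − 160.66° = -160.66°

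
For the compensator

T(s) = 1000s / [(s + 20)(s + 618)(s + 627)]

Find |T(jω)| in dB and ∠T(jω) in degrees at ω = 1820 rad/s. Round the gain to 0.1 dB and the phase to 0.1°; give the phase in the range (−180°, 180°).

-71.4 dB, -141.6°

At s = jω = j1820:
zero at origin: s = j1820 → |·| = 1820, ∠ = 90.00°
pole (s+20): 20 + j1820 → |·| = √(20²+1820²) = √3312800 ≈ 1820.1, ∠ = arctan(1820/20) ≈ 89.37°
pole (s+618): 618 + j1820 → |·| = √(618²+1820²) = √3694324 ≈ 1922.1, ∠ = arctan(1820/618) ≈ 71.24°
pole (s+627): 627 + j1820 → |·| = √(627²+1820²) = √3705529 ≈ 1925, ∠ = arctan(1820/627) ≈ 70.99°
|T| = 1000 · 1820 / 6.7344e+09 ≈ 0.00027025
Gain = 20 log₁₀(0.00027025) ≈ -71.36 dB
∠T = 90.00° − 231.60° = -141.60°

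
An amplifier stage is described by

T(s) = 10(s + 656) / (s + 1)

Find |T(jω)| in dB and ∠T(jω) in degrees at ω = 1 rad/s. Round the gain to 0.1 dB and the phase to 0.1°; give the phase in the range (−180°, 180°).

73.3 dB, -44.9°

At s = jω = j1:
zero (s+656): 656 + j1 → |·| = √(656²+1²) = √430337 ≈ 656, ∠ = arctan(1/656) ≈ 0.09°
pole (s+1): 1 + j1 → |·| = √(1²+1²) = √2 ≈ 1.4142, ∠ = arctan(1/1) ≈ 45.00°
|T| = 10 · 656 / 1.4142 ≈ 4638.7
Gain = 20 log₁₀(4638.7) ≈ 73.33 dB
∠T = 0.09° − 45.00° = -44.91°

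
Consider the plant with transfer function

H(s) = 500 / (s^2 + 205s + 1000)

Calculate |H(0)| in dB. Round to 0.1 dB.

H(0) = 500 / 1000 = 0.5
20 log₁₀(0.5) ≈ -6.02 dB

-6.0 dB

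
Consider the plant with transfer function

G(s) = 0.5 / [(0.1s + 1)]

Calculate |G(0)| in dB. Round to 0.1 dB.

-6.0 dB

G(0) = 0.5 · 1 / 1 = 0.5
20 log₁₀(0.5) ≈ -6.02 dB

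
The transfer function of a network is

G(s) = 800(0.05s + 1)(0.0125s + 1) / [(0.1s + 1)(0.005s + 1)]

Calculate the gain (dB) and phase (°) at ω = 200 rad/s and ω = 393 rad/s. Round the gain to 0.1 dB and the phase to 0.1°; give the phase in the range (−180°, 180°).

At ω = 200 rad/s:
zero (1 + j200·0.05) = 1 + j10 → |·| ≈ 10.05, ∠ ≈ 84.29°
zero (1 + j200·0.0125) = 1 + j2.5 → |·| ≈ 2.6926, ∠ ≈ 68.20°
pole (1 + j200·0.1) = 1 + j20 → |·| ≈ 20.025, ∠ ≈ 87.14°
pole (1 + j200·0.005) = 1 + j1 → |·| ≈ 1.4142, ∠ ≈ 45.00°
|G| = 800 · 10.05 · 2.6926 / (20.025 · 1.4142) ≈ 764.44
Gain = 20 log₁₀(764.44) ≈ 57.67 dB
∠G = (84.29° + 68.20°) − (87.14° + 45.00°) = 20.35°

At ω = 393 rad/s:
zero (1 + j393·0.05) = 1 + j19.65 → |·| ≈ 19.675, ∠ ≈ 87.09°
zero (1 + j393·0.0125) = 1 + j4.9125 → |·| ≈ 5.0132, ∠ ≈ 78.49°
pole (1 + j393·0.1) = 1 + j39.3 → |·| ≈ 39.313, ∠ ≈ 88.54°
pole (1 + j393·0.005) = 1 + j1.965 → |·| ≈ 2.2048, ∠ ≈ 63.03°
|G| = 800 · 19.675 · 5.0132 / (39.313 · 2.2048) ≈ 910.36
Gain = 20 log₁₀(910.36) ≈ 59.18 dB
∠G = (87.09° + 78.49°) − (88.54° + 63.03°) = 14.01°

ω = 200: 57.7 dB, 20.4°; ω = 393: 59.2 dB, 14.0°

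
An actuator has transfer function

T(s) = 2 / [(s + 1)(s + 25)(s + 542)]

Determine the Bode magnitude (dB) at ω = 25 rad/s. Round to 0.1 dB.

-107.6 dB

At s = jω = j25:
pole (s+1): 1 + j25 → |·| = √(1²+25²) = √626 ≈ 25.02, ∠ = arctan(25/1) ≈ 87.71°
pole (s+25): 25 + j25 → |·| = √(25²+25²) = √1250 ≈ 35.355, ∠ = arctan(25/25) ≈ 45.00°
pole (s+542): 542 + j25 → |·| = √(542²+25²) = √294389 ≈ 542.58, ∠ = arctan(25/542) ≈ 2.64°
|T| = 2 / 4.7996e+05 ≈ 4.167e-06
Gain = 20 log₁₀(4.167e-06) ≈ -107.60 dB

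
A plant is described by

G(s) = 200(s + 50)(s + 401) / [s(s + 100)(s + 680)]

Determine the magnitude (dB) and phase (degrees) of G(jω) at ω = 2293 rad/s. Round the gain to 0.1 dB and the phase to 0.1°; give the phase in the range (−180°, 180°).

At s = jω = j2293:
zero (s+50): 50 + j2293 → |·| = √(50²+2293²) = √5260349 ≈ 2293.5, ∠ = arctan(2293/50) ≈ 88.75°
zero (s+401): 401 + j2293 → |·| = √(401²+2293²) = √5418650 ≈ 2327.8, ∠ = arctan(2293/401) ≈ 80.08°
pole (s+100): 100 + j2293 → |·| = √(100²+2293²) = √5267849 ≈ 2295.2, ∠ = arctan(2293/100) ≈ 87.50°
pole (s+680): 680 + j2293 → |·| = √(680²+2293²) = √5720249 ≈ 2391.7, ∠ = arctan(2293/680) ≈ 73.48°
pole at origin: |s| = 2293, ∠ = 90.00° (in denominator)
|G| = 200 · 5.3388e+06 / 1.2587e+10 ≈ 0.08483
Gain = 20 log₁₀(0.08483) ≈ -21.43 dB
∠G = 168.83° − 250.98° = -82.15°

-21.4 dB, -82.2°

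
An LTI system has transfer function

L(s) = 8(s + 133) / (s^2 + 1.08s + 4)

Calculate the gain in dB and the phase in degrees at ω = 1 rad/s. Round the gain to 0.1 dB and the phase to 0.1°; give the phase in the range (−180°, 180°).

50.5 dB, -19.4°

At s = jω = j1:
zero (s+133): 133 + j1 → |·| = √(133²+1²) = √17690 ≈ 133, ∠ = arctan(1/133) ≈ 0.43°
quadratic: (j1)² + 1.08·j1 + 4 = 3 + j1.08 → |·| ≈ 3.1885, ∠ ≈ 19.80°
|L| = 8 · 133 / 3.1885 ≈ 333.7
Gain = 20 log₁₀(333.7) ≈ 50.47 dB
∠L = 0.43° − 19.80° = -19.37°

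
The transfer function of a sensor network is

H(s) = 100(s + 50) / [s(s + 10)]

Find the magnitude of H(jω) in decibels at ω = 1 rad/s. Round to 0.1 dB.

53.9 dB

At s = jω = j1:
zero (s+50): 50 + j1 → |·| = √(50²+1²) = √2501 ≈ 50.01, ∠ = arctan(1/50) ≈ 1.15°
pole (s+10): 10 + j1 → |·| = √(10²+1²) = √101 ≈ 10.05, ∠ = arctan(1/10) ≈ 5.71°
pole at origin: |s| = 1, ∠ = 90.00° (in denominator)
|H| = 100 · 50.01 / 10.05 ≈ 497.61
Gain = 20 log₁₀(497.61) ≈ 53.94 dB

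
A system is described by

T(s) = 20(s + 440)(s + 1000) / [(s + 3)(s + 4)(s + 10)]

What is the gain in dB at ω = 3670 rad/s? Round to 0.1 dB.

At s = jω = j3670:
zero (s+440): 440 + j3670 → |·| = √(440²+3670²) = √13662500 ≈ 3696.3, ∠ = arctan(3670/440) ≈ 83.16°
zero (s+1000): 1000 + j3670 → |·| = √(1000²+3670²) = √14468900 ≈ 3803.8, ∠ = arctan(3670/1000) ≈ 74.76°
pole (s+3): 3 + j3670 → |·| = √(3²+3670²) = √13468909 ≈ 3670, ∠ = arctan(3670/3) ≈ 89.95°
pole (s+4): 4 + j3670 → |·| = √(4²+3670²) = √13468916 ≈ 3670, ∠ = arctan(3670/4) ≈ 89.94°
pole (s+10): 10 + j3670 → |·| = √(10²+3670²) = √13469000 ≈ 3670, ∠ = arctan(3670/10) ≈ 89.84°
|T| = 20 · 1.406e+07 / 4.9431e+10 ≈ 0.0056887
Gain = 20 log₁₀(0.0056887) ≈ -44.90 dB

-44.9 dB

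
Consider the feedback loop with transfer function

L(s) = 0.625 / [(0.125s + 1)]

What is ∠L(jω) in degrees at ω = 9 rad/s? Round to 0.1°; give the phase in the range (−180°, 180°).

-48.4°

At ω = 9 rad/s:
pole (1 + j9·0.125) = 1 + j1.125 → |·| ≈ 1.5052, ∠ ≈ 48.37°
∠L = (0°) − (48.37°) = -48.37°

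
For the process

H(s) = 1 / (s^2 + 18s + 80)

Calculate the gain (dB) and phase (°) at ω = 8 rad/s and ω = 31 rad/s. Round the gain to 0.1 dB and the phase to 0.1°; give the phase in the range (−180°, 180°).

ω = 8: -43.2 dB, -83.7°; ω = 31: -60.4 dB, -147.7°

Substitute s = j8:
Numerator: 1 = 1 + j0
Denominator: (j8)^2 + 18(j8) + 80 = 16 + j144
|N| = √(1² + 0²) ≈ 1, ∠N ≈ 0.00°
|D| = √(16² + 144²) ≈ 144.89, ∠D ≈ 83.66°
|H| = 1 / 144.89 ≈ 0.0069018
Gain = 20 log₁₀(0.0069018) ≈ -43.22 dB
∠H = 0.00° − 83.66° = -83.66°

Substitute s = j31:
Numerator: 1 = 1 + j0
Denominator: (j31)^2 + 18(j31) + 80 = -881 + j558
|N| = √(1² + 0²) ≈ 1, ∠N ≈ 0.00°
|D| = √(881² + 558²) ≈ 1042.8, ∠D ≈ 147.65°
|H| = 1 / 1042.8 ≈ 0.00095896
Gain = 20 log₁₀(0.00095896) ≈ -60.36 dB
∠H = 0.00° − 147.65° = -147.65°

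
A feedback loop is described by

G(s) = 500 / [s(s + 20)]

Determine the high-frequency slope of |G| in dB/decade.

-40 dB/decade

Each pole contributes −20 dB/decade at high frequency; each zero contributes +20 dB/decade.
Net: 0 zero(s) − 2 pole(s) → -40 dB/decade.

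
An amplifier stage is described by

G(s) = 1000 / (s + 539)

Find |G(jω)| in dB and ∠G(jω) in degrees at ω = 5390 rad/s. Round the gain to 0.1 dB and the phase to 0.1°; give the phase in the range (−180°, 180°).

-14.7 dB, -84.3°

Substitute s = j5390:
Numerator: 1000 = 1000 + j0
Denominator: (j5390) + 539 = 539 + j5390
|N| = √(1000² + 0²) ≈ 1000, ∠N ≈ 0.00°
|D| = √(539² + 5390²) ≈ 5416.9, ∠D ≈ 84.29°
|G| = 1000 / 5416.9 ≈ 0.18461
Gain = 20 log₁₀(0.18461) ≈ -14.67 dB
∠G = 0.00° − 84.29° = -84.29°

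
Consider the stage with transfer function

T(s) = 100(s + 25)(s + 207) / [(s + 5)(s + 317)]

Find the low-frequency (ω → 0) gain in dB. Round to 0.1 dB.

50.3 dB

T(0) = 100·25·207 / (5·317) ≈ 326.5
20 log₁₀(326.5) ≈ 50.28 dB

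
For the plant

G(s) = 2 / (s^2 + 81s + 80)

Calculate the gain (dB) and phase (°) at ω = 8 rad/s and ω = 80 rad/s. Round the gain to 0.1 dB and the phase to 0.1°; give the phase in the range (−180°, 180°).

Substitute s = j8:
Numerator: 2 = 2 + j0
Denominator: (j8)^2 + 81(j8) + 80 = 16 + j648
|N| = √(2² + 0²) ≈ 2, ∠N ≈ 0.00°
|D| = √(16² + 648²) ≈ 648.2, ∠D ≈ 88.59°
|G| = 2 / 648.2 ≈ 0.0030855
Gain = 20 log₁₀(0.0030855) ≈ -50.21 dB
∠G = 0.00° − 88.59° = -88.59°

Substitute s = j80:
Numerator: 2 = 2 + j0
Denominator: (j80)^2 + 81(j80) + 80 = -6320 + j6480
|N| = √(2² + 0²) ≈ 2, ∠N ≈ 0.00°
|D| = √(6320² + 6480²) ≈ 9051.7, ∠D ≈ 134.28°
|G| = 2 / 9051.7 ≈ 0.00022095
Gain = 20 log₁₀(0.00022095) ≈ -73.11 dB
∠G = 0.00° − 134.28° = -134.28°

ω = 8: -50.2 dB, -88.6°; ω = 80: -73.1 dB, -134.3°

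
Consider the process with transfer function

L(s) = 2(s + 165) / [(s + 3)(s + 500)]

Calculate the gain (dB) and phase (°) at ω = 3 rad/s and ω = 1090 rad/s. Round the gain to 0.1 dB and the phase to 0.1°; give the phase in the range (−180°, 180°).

ω = 3: -16.2 dB, -44.3°; ω = 1090: -55.5 dB, -73.8°

At s = jω = j3:
zero (s+165): 165 + j3 → |·| = √(165²+3²) = √27234 ≈ 165.03, ∠ = arctan(3/165) ≈ 1.04°
pole (s+3): 3 + j3 → |·| = √(3²+3²) = √18 ≈ 4.2426, ∠ = arctan(3/3) ≈ 45.00°
pole (s+500): 500 + j3 → |·| = √(500²+3²) = √250009 ≈ 500.01, ∠ = arctan(3/500) ≈ 0.34°
|L| = 2 · 165.03 / 2121.3 ≈ 0.15559
Gain = 20 log₁₀(0.15559) ≈ -16.16 dB
∠L = 1.04° − 45.34° = -44.30°

At s = jω = j1090:
zero (s+165): 165 + j1090 → |·| = √(165²+1090²) = √1215325 ≈ 1102.4, ∠ = arctan(1090/165) ≈ 81.39°
pole (s+3): 3 + j1090 → |·| = √(3²+1090²) = √1188109 ≈ 1090, ∠ = arctan(1090/3) ≈ 89.84°
pole (s+500): 500 + j1090 → |·| = √(500²+1090²) = √1438100 ≈ 1199.2, ∠ = arctan(1090/500) ≈ 65.36°
|L| = 2 · 1102.4 / 1.3071e+06 ≈ 0.0016868
Gain = 20 log₁₀(0.0016868) ≈ -55.46 dB
∠L = 81.39° − 155.20° = -73.81°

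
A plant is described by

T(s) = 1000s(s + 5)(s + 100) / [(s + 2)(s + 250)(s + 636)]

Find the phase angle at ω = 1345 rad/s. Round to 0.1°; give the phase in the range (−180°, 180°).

At s = jω = j1345:
zero (s+5): 5 + j1345 → |·| = √(5²+1345²) = √1809050 ≈ 1345, ∠ = arctan(1345/5) ≈ 89.79°
zero (s+100): 100 + j1345 → |·| = √(100²+1345²) = √1819025 ≈ 1348.7, ∠ = arctan(1345/100) ≈ 85.75°
zero at origin: s = j1345 → |·| = 1345, ∠ = 90.00°
pole (s+2): 2 + j1345 → |·| = √(2²+1345²) = √1809029 ≈ 1345, ∠ = arctan(1345/2) ≈ 89.91°
pole (s+250): 250 + j1345 → |·| = √(250²+1345²) = √1871525 ≈ 1368, ∠ = arctan(1345/250) ≈ 79.47°
pole (s+636): 636 + j1345 → |·| = √(636²+1345²) = √2213521 ≈ 1487.8, ∠ = arctan(1345/636) ≈ 64.69°
∠T = 265.54° − 234.07° = 31.47°

31.5°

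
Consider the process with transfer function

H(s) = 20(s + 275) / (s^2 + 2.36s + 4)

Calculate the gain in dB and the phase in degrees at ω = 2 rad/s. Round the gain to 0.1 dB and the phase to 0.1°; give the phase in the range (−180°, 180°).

At s = jω = j2:
zero (s+275): 275 + j2 → |·| = √(275²+2²) = √75629 ≈ 275.01, ∠ = arctan(2/275) ≈ 0.42°
quadratic: (j2)² + 2.36·j2 + 4 = 0 + j4.72 → |·| ≈ 4.72, ∠ ≈ 90.00°
|H| = 20 · 275.01 / 4.72 ≈ 1165.3
Gain = 20 log₁₀(1165.3) ≈ 61.33 dB
∠H = 0.42° − 90.00° = -89.58°

61.3 dB, -89.6°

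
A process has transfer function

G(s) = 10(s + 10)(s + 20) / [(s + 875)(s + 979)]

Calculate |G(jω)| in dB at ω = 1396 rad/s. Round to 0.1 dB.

16.8 dB

At s = jω = j1396:
zero (s+10): 10 + j1396 → |·| = √(10²+1396²) = √1948916 ≈ 1396, ∠ = arctan(1396/10) ≈ 89.59°
zero (s+20): 20 + j1396 → |·| = √(20²+1396²) = √1949216 ≈ 1396.1, ∠ = arctan(1396/20) ≈ 89.18°
pole (s+875): 875 + j1396 → |·| = √(875²+1396²) = √2714441 ≈ 1647.6, ∠ = arctan(1396/875) ≈ 57.92°
pole (s+979): 979 + j1396 → |·| = √(979²+1396²) = √2907257 ≈ 1705.1, ∠ = arctan(1396/979) ≈ 54.96°
|G| = 10 · 1.949e+06 / 2.8093e+06 ≈ 6.9377
Gain = 20 log₁₀(6.9377) ≈ 16.82 dB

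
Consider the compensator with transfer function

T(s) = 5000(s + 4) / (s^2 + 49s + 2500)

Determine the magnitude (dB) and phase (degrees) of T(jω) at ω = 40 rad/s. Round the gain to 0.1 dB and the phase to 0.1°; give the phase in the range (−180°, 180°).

39.4 dB, 19.0°

At s = jω = j40:
zero (s+4): 4 + j40 → |·| = √(4²+40²) = √1616 ≈ 40.2, ∠ = arctan(40/4) ≈ 84.29°
quadratic: (j40)² + 49·j40 + 2500 = 900 + j1960 → |·| ≈ 2156.8, ∠ ≈ 65.34°
|T| = 5000 · 40.2 / 2156.8 ≈ 93.194
Gain = 20 log₁₀(93.194) ≈ 39.39 dB
∠T = 84.29° − 65.34° = 18.95°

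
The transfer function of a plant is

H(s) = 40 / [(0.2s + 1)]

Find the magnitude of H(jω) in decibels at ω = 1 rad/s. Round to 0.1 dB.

31.9 dB

At ω = 1 rad/s:
pole (1 + j1·0.2) = 1 + j0.2 → |·| ≈ 1.0198, ∠ ≈ 11.31°
|H| = 40 · 1 / (1.0198) ≈ 39.223
Gain = 20 log₁₀(39.223) ≈ 31.87 dB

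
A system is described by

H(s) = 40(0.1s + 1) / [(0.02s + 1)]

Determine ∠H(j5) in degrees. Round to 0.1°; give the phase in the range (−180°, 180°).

At ω = 5 rad/s:
zero (1 + j5·0.1) = 1 + j0.5 → |·| ≈ 1.118, ∠ ≈ 26.57°
pole (1 + j5·0.02) = 1 + j0.1 → |·| ≈ 1.005, ∠ ≈ 5.71°
∠H = (26.57°) − (5.71°) = 20.86°

20.9°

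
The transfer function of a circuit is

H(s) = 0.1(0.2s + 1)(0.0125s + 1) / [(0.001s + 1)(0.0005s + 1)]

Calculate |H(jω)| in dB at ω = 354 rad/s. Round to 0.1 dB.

29.5 dB

At ω = 354 rad/s:
zero (1 + j354·0.2) = 1 + j70.8 → |·| ≈ 70.807, ∠ ≈ 89.19°
zero (1 + j354·0.0125) = 1 + j4.425 → |·| ≈ 4.5366, ∠ ≈ 77.27°
pole (1 + j354·0.001) = 1 + j0.354 → |·| ≈ 1.0608, ∠ ≈ 19.49°
pole (1 + j354·0.0005) = 1 + j0.177 → |·| ≈ 1.0155, ∠ ≈ 10.04°
|H| = 0.1 · 70.807 · 4.5366 / (1.0608 · 1.0155) ≈ 29.819
Gain = 20 log₁₀(29.819) ≈ 29.49 dB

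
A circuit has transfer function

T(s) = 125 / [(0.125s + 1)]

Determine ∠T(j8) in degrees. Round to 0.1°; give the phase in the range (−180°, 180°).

-45.0°

At ω = 8 rad/s:
pole (1 + j8·0.125) = 1 + j1 → |·| ≈ 1.4142, ∠ ≈ 45.00°
∠T = (0°) − (45.00°) = -45.00°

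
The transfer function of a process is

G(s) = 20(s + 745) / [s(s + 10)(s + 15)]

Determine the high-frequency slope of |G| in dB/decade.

Each pole contributes −20 dB/decade at high frequency; each zero contributes +20 dB/decade.
Net: 1 zero(s) − 3 pole(s) → -40 dB/decade.

-40 dB/decade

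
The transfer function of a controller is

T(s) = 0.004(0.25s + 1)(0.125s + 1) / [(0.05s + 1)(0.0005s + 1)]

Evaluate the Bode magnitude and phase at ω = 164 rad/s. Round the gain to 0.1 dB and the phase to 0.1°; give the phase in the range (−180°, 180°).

-7.8 dB, 88.1°

At ω = 164 rad/s:
zero (1 + j164·0.25) = 1 + j41 → |·| ≈ 41.012, ∠ ≈ 88.60°
zero (1 + j164·0.125) = 1 + j20.5 → |·| ≈ 20.524, ∠ ≈ 87.21°
pole (1 + j164·0.05) = 1 + j8.2 → |·| ≈ 8.2608, ∠ ≈ 83.05°
pole (1 + j164·0.0005) = 1 + j0.082 → |·| ≈ 1.0034, ∠ ≈ 4.69°
|T| = 0.004 · 41.012 · 20.524 / (8.2608 · 1.0034) ≈ 0.4062
Gain = 20 log₁₀(0.4062) ≈ -7.83 dB
∠T = (88.60° + 87.21°) − (83.05° + 4.69°) = 88.07°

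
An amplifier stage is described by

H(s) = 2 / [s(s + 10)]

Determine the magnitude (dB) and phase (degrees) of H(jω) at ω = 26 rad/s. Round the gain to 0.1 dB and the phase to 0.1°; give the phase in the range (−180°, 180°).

At s = jω = j26:
pole (s+10): 10 + j26 → |·| = √(10²+26²) = √776 ≈ 27.857, ∠ = arctan(26/10) ≈ 68.96°
pole at origin: |s| = 26, ∠ = 90.00° (in denominator)
|H| = 2 / 724.28 ≈ 0.0027614
Gain = 20 log₁₀(0.0027614) ≈ -51.18 dB
∠H = 0.00° − 158.96° = -158.96°

-51.2 dB, -159.0°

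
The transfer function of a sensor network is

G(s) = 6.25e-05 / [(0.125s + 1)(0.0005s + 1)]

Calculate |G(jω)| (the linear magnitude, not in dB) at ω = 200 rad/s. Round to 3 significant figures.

At ω = 200 rad/s:
pole (1 + j200·0.125) = 1 + j25 → |·| ≈ 25.02, ∠ ≈ 87.71°
pole (1 + j200·0.0005) = 1 + j0.1 → |·| ≈ 1.005, ∠ ≈ 5.71°
|G| = 6.25e-05 · 1 / (25.02 · 1.005) ≈ 2.4856e-06

2.49e-06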